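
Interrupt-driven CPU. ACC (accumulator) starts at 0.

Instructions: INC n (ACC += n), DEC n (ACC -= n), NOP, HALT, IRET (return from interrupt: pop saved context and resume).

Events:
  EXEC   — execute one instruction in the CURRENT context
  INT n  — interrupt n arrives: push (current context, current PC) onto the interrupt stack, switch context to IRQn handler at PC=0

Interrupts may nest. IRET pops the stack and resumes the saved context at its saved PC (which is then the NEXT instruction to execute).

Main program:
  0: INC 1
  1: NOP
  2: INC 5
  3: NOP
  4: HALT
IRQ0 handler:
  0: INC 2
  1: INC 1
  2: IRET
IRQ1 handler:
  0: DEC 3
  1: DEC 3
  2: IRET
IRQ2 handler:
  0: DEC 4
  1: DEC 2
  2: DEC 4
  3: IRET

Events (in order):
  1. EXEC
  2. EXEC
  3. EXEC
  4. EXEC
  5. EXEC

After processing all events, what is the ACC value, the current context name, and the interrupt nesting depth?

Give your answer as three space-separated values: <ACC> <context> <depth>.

Answer: 6 MAIN 0

Derivation:
Event 1 (EXEC): [MAIN] PC=0: INC 1 -> ACC=1
Event 2 (EXEC): [MAIN] PC=1: NOP
Event 3 (EXEC): [MAIN] PC=2: INC 5 -> ACC=6
Event 4 (EXEC): [MAIN] PC=3: NOP
Event 5 (EXEC): [MAIN] PC=4: HALT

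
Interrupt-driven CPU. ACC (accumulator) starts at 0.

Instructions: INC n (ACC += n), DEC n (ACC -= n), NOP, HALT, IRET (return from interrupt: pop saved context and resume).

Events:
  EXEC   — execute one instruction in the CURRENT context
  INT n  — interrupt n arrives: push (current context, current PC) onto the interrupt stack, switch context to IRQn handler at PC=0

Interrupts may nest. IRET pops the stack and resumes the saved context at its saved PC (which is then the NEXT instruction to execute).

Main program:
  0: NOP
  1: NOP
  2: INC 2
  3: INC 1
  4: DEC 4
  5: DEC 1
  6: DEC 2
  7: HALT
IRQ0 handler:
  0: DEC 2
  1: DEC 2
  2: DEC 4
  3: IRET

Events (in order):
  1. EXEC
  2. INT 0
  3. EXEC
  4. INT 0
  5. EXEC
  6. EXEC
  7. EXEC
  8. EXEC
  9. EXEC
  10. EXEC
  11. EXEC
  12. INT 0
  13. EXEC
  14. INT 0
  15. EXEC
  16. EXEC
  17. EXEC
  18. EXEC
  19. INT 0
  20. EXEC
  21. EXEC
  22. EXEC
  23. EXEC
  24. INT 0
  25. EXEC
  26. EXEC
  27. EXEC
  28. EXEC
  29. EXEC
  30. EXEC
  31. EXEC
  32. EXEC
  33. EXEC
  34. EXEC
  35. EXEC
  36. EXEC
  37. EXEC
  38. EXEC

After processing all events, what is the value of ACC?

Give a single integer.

Event 1 (EXEC): [MAIN] PC=0: NOP
Event 2 (INT 0): INT 0 arrives: push (MAIN, PC=1), enter IRQ0 at PC=0 (depth now 1)
Event 3 (EXEC): [IRQ0] PC=0: DEC 2 -> ACC=-2
Event 4 (INT 0): INT 0 arrives: push (IRQ0, PC=1), enter IRQ0 at PC=0 (depth now 2)
Event 5 (EXEC): [IRQ0] PC=0: DEC 2 -> ACC=-4
Event 6 (EXEC): [IRQ0] PC=1: DEC 2 -> ACC=-6
Event 7 (EXEC): [IRQ0] PC=2: DEC 4 -> ACC=-10
Event 8 (EXEC): [IRQ0] PC=3: IRET -> resume IRQ0 at PC=1 (depth now 1)
Event 9 (EXEC): [IRQ0] PC=1: DEC 2 -> ACC=-12
Event 10 (EXEC): [IRQ0] PC=2: DEC 4 -> ACC=-16
Event 11 (EXEC): [IRQ0] PC=3: IRET -> resume MAIN at PC=1 (depth now 0)
Event 12 (INT 0): INT 0 arrives: push (MAIN, PC=1), enter IRQ0 at PC=0 (depth now 1)
Event 13 (EXEC): [IRQ0] PC=0: DEC 2 -> ACC=-18
Event 14 (INT 0): INT 0 arrives: push (IRQ0, PC=1), enter IRQ0 at PC=0 (depth now 2)
Event 15 (EXEC): [IRQ0] PC=0: DEC 2 -> ACC=-20
Event 16 (EXEC): [IRQ0] PC=1: DEC 2 -> ACC=-22
Event 17 (EXEC): [IRQ0] PC=2: DEC 4 -> ACC=-26
Event 18 (EXEC): [IRQ0] PC=3: IRET -> resume IRQ0 at PC=1 (depth now 1)
Event 19 (INT 0): INT 0 arrives: push (IRQ0, PC=1), enter IRQ0 at PC=0 (depth now 2)
Event 20 (EXEC): [IRQ0] PC=0: DEC 2 -> ACC=-28
Event 21 (EXEC): [IRQ0] PC=1: DEC 2 -> ACC=-30
Event 22 (EXEC): [IRQ0] PC=2: DEC 4 -> ACC=-34
Event 23 (EXEC): [IRQ0] PC=3: IRET -> resume IRQ0 at PC=1 (depth now 1)
Event 24 (INT 0): INT 0 arrives: push (IRQ0, PC=1), enter IRQ0 at PC=0 (depth now 2)
Event 25 (EXEC): [IRQ0] PC=0: DEC 2 -> ACC=-36
Event 26 (EXEC): [IRQ0] PC=1: DEC 2 -> ACC=-38
Event 27 (EXEC): [IRQ0] PC=2: DEC 4 -> ACC=-42
Event 28 (EXEC): [IRQ0] PC=3: IRET -> resume IRQ0 at PC=1 (depth now 1)
Event 29 (EXEC): [IRQ0] PC=1: DEC 2 -> ACC=-44
Event 30 (EXEC): [IRQ0] PC=2: DEC 4 -> ACC=-48
Event 31 (EXEC): [IRQ0] PC=3: IRET -> resume MAIN at PC=1 (depth now 0)
Event 32 (EXEC): [MAIN] PC=1: NOP
Event 33 (EXEC): [MAIN] PC=2: INC 2 -> ACC=-46
Event 34 (EXEC): [MAIN] PC=3: INC 1 -> ACC=-45
Event 35 (EXEC): [MAIN] PC=4: DEC 4 -> ACC=-49
Event 36 (EXEC): [MAIN] PC=5: DEC 1 -> ACC=-50
Event 37 (EXEC): [MAIN] PC=6: DEC 2 -> ACC=-52
Event 38 (EXEC): [MAIN] PC=7: HALT

Answer: -52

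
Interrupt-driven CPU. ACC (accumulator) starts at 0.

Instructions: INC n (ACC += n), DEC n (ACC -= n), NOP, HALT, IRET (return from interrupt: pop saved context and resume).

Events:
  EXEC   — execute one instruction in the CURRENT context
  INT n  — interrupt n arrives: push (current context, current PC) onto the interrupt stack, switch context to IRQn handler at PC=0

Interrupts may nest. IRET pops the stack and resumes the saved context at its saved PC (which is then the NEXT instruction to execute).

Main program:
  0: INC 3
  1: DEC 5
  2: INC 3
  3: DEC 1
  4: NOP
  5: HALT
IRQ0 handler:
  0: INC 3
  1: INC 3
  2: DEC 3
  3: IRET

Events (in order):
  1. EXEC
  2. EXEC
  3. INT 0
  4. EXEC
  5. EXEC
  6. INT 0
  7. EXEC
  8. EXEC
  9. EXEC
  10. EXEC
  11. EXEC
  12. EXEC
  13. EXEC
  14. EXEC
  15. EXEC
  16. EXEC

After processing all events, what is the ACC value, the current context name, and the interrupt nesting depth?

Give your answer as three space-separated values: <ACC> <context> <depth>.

Event 1 (EXEC): [MAIN] PC=0: INC 3 -> ACC=3
Event 2 (EXEC): [MAIN] PC=1: DEC 5 -> ACC=-2
Event 3 (INT 0): INT 0 arrives: push (MAIN, PC=2), enter IRQ0 at PC=0 (depth now 1)
Event 4 (EXEC): [IRQ0] PC=0: INC 3 -> ACC=1
Event 5 (EXEC): [IRQ0] PC=1: INC 3 -> ACC=4
Event 6 (INT 0): INT 0 arrives: push (IRQ0, PC=2), enter IRQ0 at PC=0 (depth now 2)
Event 7 (EXEC): [IRQ0] PC=0: INC 3 -> ACC=7
Event 8 (EXEC): [IRQ0] PC=1: INC 3 -> ACC=10
Event 9 (EXEC): [IRQ0] PC=2: DEC 3 -> ACC=7
Event 10 (EXEC): [IRQ0] PC=3: IRET -> resume IRQ0 at PC=2 (depth now 1)
Event 11 (EXEC): [IRQ0] PC=2: DEC 3 -> ACC=4
Event 12 (EXEC): [IRQ0] PC=3: IRET -> resume MAIN at PC=2 (depth now 0)
Event 13 (EXEC): [MAIN] PC=2: INC 3 -> ACC=7
Event 14 (EXEC): [MAIN] PC=3: DEC 1 -> ACC=6
Event 15 (EXEC): [MAIN] PC=4: NOP
Event 16 (EXEC): [MAIN] PC=5: HALT

Answer: 6 MAIN 0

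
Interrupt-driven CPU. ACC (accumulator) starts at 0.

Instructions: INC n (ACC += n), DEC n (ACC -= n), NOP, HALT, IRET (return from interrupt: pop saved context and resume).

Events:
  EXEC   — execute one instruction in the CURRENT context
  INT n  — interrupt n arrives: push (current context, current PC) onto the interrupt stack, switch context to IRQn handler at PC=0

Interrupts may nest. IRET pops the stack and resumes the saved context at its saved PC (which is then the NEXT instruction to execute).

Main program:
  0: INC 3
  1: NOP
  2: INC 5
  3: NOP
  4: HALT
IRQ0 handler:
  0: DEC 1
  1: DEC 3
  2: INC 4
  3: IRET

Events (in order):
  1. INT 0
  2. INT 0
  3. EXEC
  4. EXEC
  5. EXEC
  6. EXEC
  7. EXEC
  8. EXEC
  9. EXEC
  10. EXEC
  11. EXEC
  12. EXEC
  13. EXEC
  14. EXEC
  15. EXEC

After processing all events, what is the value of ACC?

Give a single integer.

Answer: 8

Derivation:
Event 1 (INT 0): INT 0 arrives: push (MAIN, PC=0), enter IRQ0 at PC=0 (depth now 1)
Event 2 (INT 0): INT 0 arrives: push (IRQ0, PC=0), enter IRQ0 at PC=0 (depth now 2)
Event 3 (EXEC): [IRQ0] PC=0: DEC 1 -> ACC=-1
Event 4 (EXEC): [IRQ0] PC=1: DEC 3 -> ACC=-4
Event 5 (EXEC): [IRQ0] PC=2: INC 4 -> ACC=0
Event 6 (EXEC): [IRQ0] PC=3: IRET -> resume IRQ0 at PC=0 (depth now 1)
Event 7 (EXEC): [IRQ0] PC=0: DEC 1 -> ACC=-1
Event 8 (EXEC): [IRQ0] PC=1: DEC 3 -> ACC=-4
Event 9 (EXEC): [IRQ0] PC=2: INC 4 -> ACC=0
Event 10 (EXEC): [IRQ0] PC=3: IRET -> resume MAIN at PC=0 (depth now 0)
Event 11 (EXEC): [MAIN] PC=0: INC 3 -> ACC=3
Event 12 (EXEC): [MAIN] PC=1: NOP
Event 13 (EXEC): [MAIN] PC=2: INC 5 -> ACC=8
Event 14 (EXEC): [MAIN] PC=3: NOP
Event 15 (EXEC): [MAIN] PC=4: HALT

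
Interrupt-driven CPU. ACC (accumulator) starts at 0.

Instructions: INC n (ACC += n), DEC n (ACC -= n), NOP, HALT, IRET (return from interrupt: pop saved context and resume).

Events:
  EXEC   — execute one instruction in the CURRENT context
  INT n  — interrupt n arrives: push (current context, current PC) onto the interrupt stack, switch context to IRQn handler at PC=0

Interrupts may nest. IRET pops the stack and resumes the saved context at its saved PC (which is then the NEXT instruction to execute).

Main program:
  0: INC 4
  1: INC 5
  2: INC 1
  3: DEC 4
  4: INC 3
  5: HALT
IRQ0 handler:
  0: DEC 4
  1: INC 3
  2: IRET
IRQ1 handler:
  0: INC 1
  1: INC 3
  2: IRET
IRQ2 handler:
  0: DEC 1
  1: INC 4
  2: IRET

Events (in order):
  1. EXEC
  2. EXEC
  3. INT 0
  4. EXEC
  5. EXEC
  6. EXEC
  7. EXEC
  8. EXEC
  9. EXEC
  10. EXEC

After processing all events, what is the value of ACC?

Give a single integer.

Answer: 8

Derivation:
Event 1 (EXEC): [MAIN] PC=0: INC 4 -> ACC=4
Event 2 (EXEC): [MAIN] PC=1: INC 5 -> ACC=9
Event 3 (INT 0): INT 0 arrives: push (MAIN, PC=2), enter IRQ0 at PC=0 (depth now 1)
Event 4 (EXEC): [IRQ0] PC=0: DEC 4 -> ACC=5
Event 5 (EXEC): [IRQ0] PC=1: INC 3 -> ACC=8
Event 6 (EXEC): [IRQ0] PC=2: IRET -> resume MAIN at PC=2 (depth now 0)
Event 7 (EXEC): [MAIN] PC=2: INC 1 -> ACC=9
Event 8 (EXEC): [MAIN] PC=3: DEC 4 -> ACC=5
Event 9 (EXEC): [MAIN] PC=4: INC 3 -> ACC=8
Event 10 (EXEC): [MAIN] PC=5: HALT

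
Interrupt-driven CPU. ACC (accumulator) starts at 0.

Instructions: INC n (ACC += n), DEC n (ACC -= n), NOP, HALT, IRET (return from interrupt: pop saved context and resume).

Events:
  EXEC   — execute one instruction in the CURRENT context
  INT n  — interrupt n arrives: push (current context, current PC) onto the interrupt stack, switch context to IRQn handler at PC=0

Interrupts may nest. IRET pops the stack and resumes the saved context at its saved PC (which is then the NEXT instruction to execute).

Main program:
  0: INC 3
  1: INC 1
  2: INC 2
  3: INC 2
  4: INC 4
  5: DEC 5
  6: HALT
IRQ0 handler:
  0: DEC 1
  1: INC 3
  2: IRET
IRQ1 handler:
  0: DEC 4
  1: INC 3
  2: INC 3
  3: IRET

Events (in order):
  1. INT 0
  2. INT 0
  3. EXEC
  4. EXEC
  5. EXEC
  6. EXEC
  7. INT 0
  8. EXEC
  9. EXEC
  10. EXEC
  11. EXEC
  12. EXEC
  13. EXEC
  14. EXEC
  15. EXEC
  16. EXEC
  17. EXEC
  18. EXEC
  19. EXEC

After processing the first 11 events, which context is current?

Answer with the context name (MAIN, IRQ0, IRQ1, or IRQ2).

Answer: IRQ0

Derivation:
Event 1 (INT 0): INT 0 arrives: push (MAIN, PC=0), enter IRQ0 at PC=0 (depth now 1)
Event 2 (INT 0): INT 0 arrives: push (IRQ0, PC=0), enter IRQ0 at PC=0 (depth now 2)
Event 3 (EXEC): [IRQ0] PC=0: DEC 1 -> ACC=-1
Event 4 (EXEC): [IRQ0] PC=1: INC 3 -> ACC=2
Event 5 (EXEC): [IRQ0] PC=2: IRET -> resume IRQ0 at PC=0 (depth now 1)
Event 6 (EXEC): [IRQ0] PC=0: DEC 1 -> ACC=1
Event 7 (INT 0): INT 0 arrives: push (IRQ0, PC=1), enter IRQ0 at PC=0 (depth now 2)
Event 8 (EXEC): [IRQ0] PC=0: DEC 1 -> ACC=0
Event 9 (EXEC): [IRQ0] PC=1: INC 3 -> ACC=3
Event 10 (EXEC): [IRQ0] PC=2: IRET -> resume IRQ0 at PC=1 (depth now 1)
Event 11 (EXEC): [IRQ0] PC=1: INC 3 -> ACC=6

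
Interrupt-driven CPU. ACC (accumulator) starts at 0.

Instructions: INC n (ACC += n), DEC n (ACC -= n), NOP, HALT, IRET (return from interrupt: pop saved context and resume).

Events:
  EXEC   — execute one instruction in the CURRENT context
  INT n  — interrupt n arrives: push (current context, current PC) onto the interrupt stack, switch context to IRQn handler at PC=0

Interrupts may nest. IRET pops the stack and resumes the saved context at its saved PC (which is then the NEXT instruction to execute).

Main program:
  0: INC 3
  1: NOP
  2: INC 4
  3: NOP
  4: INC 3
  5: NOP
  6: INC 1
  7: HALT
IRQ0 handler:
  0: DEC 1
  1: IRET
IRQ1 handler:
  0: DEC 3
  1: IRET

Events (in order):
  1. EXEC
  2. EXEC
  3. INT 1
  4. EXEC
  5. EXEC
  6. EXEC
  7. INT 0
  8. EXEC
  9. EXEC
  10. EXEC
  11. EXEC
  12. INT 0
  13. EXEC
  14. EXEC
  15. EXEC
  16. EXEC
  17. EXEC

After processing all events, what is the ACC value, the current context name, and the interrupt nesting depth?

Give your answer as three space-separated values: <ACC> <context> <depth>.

Answer: 6 MAIN 0

Derivation:
Event 1 (EXEC): [MAIN] PC=0: INC 3 -> ACC=3
Event 2 (EXEC): [MAIN] PC=1: NOP
Event 3 (INT 1): INT 1 arrives: push (MAIN, PC=2), enter IRQ1 at PC=0 (depth now 1)
Event 4 (EXEC): [IRQ1] PC=0: DEC 3 -> ACC=0
Event 5 (EXEC): [IRQ1] PC=1: IRET -> resume MAIN at PC=2 (depth now 0)
Event 6 (EXEC): [MAIN] PC=2: INC 4 -> ACC=4
Event 7 (INT 0): INT 0 arrives: push (MAIN, PC=3), enter IRQ0 at PC=0 (depth now 1)
Event 8 (EXEC): [IRQ0] PC=0: DEC 1 -> ACC=3
Event 9 (EXEC): [IRQ0] PC=1: IRET -> resume MAIN at PC=3 (depth now 0)
Event 10 (EXEC): [MAIN] PC=3: NOP
Event 11 (EXEC): [MAIN] PC=4: INC 3 -> ACC=6
Event 12 (INT 0): INT 0 arrives: push (MAIN, PC=5), enter IRQ0 at PC=0 (depth now 1)
Event 13 (EXEC): [IRQ0] PC=0: DEC 1 -> ACC=5
Event 14 (EXEC): [IRQ0] PC=1: IRET -> resume MAIN at PC=5 (depth now 0)
Event 15 (EXEC): [MAIN] PC=5: NOP
Event 16 (EXEC): [MAIN] PC=6: INC 1 -> ACC=6
Event 17 (EXEC): [MAIN] PC=7: HALT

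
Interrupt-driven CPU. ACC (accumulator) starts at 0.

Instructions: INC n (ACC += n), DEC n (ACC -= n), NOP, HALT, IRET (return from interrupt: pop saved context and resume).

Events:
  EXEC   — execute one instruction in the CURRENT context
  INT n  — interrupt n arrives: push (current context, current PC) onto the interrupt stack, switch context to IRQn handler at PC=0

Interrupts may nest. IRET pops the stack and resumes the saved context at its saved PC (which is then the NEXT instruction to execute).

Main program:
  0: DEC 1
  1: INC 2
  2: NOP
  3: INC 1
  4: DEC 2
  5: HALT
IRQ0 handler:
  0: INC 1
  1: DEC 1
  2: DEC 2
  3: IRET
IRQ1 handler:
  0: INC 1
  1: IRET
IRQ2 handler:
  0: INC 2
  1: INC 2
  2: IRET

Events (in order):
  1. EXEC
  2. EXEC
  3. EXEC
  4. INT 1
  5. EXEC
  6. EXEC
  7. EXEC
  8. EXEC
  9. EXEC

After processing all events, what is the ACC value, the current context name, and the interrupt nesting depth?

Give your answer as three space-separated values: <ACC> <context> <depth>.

Event 1 (EXEC): [MAIN] PC=0: DEC 1 -> ACC=-1
Event 2 (EXEC): [MAIN] PC=1: INC 2 -> ACC=1
Event 3 (EXEC): [MAIN] PC=2: NOP
Event 4 (INT 1): INT 1 arrives: push (MAIN, PC=3), enter IRQ1 at PC=0 (depth now 1)
Event 5 (EXEC): [IRQ1] PC=0: INC 1 -> ACC=2
Event 6 (EXEC): [IRQ1] PC=1: IRET -> resume MAIN at PC=3 (depth now 0)
Event 7 (EXEC): [MAIN] PC=3: INC 1 -> ACC=3
Event 8 (EXEC): [MAIN] PC=4: DEC 2 -> ACC=1
Event 9 (EXEC): [MAIN] PC=5: HALT

Answer: 1 MAIN 0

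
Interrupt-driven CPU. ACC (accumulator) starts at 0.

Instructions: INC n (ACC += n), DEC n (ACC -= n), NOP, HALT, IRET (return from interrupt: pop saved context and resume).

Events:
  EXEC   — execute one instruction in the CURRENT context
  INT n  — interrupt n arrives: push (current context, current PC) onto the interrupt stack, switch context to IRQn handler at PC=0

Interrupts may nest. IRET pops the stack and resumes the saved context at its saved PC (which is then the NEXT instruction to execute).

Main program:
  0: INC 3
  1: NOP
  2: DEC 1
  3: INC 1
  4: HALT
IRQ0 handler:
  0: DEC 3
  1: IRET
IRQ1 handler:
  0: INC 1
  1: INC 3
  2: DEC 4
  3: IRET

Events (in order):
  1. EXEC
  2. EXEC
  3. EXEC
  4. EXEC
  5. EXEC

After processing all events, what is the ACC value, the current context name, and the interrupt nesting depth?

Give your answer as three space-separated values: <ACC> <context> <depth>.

Answer: 3 MAIN 0

Derivation:
Event 1 (EXEC): [MAIN] PC=0: INC 3 -> ACC=3
Event 2 (EXEC): [MAIN] PC=1: NOP
Event 3 (EXEC): [MAIN] PC=2: DEC 1 -> ACC=2
Event 4 (EXEC): [MAIN] PC=3: INC 1 -> ACC=3
Event 5 (EXEC): [MAIN] PC=4: HALT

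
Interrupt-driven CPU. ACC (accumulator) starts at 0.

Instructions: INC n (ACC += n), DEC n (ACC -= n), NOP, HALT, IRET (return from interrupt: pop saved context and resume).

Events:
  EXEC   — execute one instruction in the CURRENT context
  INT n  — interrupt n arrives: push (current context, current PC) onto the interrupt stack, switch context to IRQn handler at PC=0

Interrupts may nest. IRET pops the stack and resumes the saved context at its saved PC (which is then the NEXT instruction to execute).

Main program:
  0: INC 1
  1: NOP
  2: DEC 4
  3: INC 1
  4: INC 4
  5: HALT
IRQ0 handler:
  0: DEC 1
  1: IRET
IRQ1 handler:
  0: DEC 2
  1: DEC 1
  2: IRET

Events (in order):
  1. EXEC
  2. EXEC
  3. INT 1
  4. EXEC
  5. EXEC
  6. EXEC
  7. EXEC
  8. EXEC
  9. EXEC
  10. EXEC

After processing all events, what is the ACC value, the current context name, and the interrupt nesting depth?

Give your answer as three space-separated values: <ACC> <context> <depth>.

Answer: -1 MAIN 0

Derivation:
Event 1 (EXEC): [MAIN] PC=0: INC 1 -> ACC=1
Event 2 (EXEC): [MAIN] PC=1: NOP
Event 3 (INT 1): INT 1 arrives: push (MAIN, PC=2), enter IRQ1 at PC=0 (depth now 1)
Event 4 (EXEC): [IRQ1] PC=0: DEC 2 -> ACC=-1
Event 5 (EXEC): [IRQ1] PC=1: DEC 1 -> ACC=-2
Event 6 (EXEC): [IRQ1] PC=2: IRET -> resume MAIN at PC=2 (depth now 0)
Event 7 (EXEC): [MAIN] PC=2: DEC 4 -> ACC=-6
Event 8 (EXEC): [MAIN] PC=3: INC 1 -> ACC=-5
Event 9 (EXEC): [MAIN] PC=4: INC 4 -> ACC=-1
Event 10 (EXEC): [MAIN] PC=5: HALT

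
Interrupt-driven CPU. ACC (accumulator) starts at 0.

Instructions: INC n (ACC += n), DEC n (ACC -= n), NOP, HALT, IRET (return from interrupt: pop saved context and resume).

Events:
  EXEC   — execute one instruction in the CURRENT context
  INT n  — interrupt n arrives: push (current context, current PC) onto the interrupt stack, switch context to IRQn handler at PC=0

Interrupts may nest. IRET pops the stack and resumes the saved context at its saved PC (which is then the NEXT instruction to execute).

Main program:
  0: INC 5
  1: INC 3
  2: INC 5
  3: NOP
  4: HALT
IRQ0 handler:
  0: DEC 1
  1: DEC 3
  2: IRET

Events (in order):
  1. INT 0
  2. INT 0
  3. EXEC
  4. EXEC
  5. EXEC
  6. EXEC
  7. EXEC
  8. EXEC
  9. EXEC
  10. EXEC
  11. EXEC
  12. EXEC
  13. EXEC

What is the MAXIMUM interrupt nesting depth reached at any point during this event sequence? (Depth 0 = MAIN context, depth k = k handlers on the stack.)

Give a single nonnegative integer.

Event 1 (INT 0): INT 0 arrives: push (MAIN, PC=0), enter IRQ0 at PC=0 (depth now 1) [depth=1]
Event 2 (INT 0): INT 0 arrives: push (IRQ0, PC=0), enter IRQ0 at PC=0 (depth now 2) [depth=2]
Event 3 (EXEC): [IRQ0] PC=0: DEC 1 -> ACC=-1 [depth=2]
Event 4 (EXEC): [IRQ0] PC=1: DEC 3 -> ACC=-4 [depth=2]
Event 5 (EXEC): [IRQ0] PC=2: IRET -> resume IRQ0 at PC=0 (depth now 1) [depth=1]
Event 6 (EXEC): [IRQ0] PC=0: DEC 1 -> ACC=-5 [depth=1]
Event 7 (EXEC): [IRQ0] PC=1: DEC 3 -> ACC=-8 [depth=1]
Event 8 (EXEC): [IRQ0] PC=2: IRET -> resume MAIN at PC=0 (depth now 0) [depth=0]
Event 9 (EXEC): [MAIN] PC=0: INC 5 -> ACC=-3 [depth=0]
Event 10 (EXEC): [MAIN] PC=1: INC 3 -> ACC=0 [depth=0]
Event 11 (EXEC): [MAIN] PC=2: INC 5 -> ACC=5 [depth=0]
Event 12 (EXEC): [MAIN] PC=3: NOP [depth=0]
Event 13 (EXEC): [MAIN] PC=4: HALT [depth=0]
Max depth observed: 2

Answer: 2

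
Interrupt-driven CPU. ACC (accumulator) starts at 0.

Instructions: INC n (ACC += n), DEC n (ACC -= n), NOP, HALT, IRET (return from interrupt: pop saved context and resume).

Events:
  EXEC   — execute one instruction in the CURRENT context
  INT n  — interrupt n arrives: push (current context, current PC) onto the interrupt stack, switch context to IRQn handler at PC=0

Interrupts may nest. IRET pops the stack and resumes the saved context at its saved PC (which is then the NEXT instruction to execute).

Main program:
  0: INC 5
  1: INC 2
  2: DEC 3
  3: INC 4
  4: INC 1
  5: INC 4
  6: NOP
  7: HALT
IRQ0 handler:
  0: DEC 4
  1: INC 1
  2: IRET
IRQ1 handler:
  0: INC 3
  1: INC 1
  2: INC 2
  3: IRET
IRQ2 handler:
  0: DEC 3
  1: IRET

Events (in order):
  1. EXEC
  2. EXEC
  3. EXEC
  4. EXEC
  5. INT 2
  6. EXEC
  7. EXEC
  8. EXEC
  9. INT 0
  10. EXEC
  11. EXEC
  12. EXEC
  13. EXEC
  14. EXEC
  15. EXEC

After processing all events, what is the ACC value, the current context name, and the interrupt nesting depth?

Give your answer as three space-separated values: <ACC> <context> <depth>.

Answer: 7 MAIN 0

Derivation:
Event 1 (EXEC): [MAIN] PC=0: INC 5 -> ACC=5
Event 2 (EXEC): [MAIN] PC=1: INC 2 -> ACC=7
Event 3 (EXEC): [MAIN] PC=2: DEC 3 -> ACC=4
Event 4 (EXEC): [MAIN] PC=3: INC 4 -> ACC=8
Event 5 (INT 2): INT 2 arrives: push (MAIN, PC=4), enter IRQ2 at PC=0 (depth now 1)
Event 6 (EXEC): [IRQ2] PC=0: DEC 3 -> ACC=5
Event 7 (EXEC): [IRQ2] PC=1: IRET -> resume MAIN at PC=4 (depth now 0)
Event 8 (EXEC): [MAIN] PC=4: INC 1 -> ACC=6
Event 9 (INT 0): INT 0 arrives: push (MAIN, PC=5), enter IRQ0 at PC=0 (depth now 1)
Event 10 (EXEC): [IRQ0] PC=0: DEC 4 -> ACC=2
Event 11 (EXEC): [IRQ0] PC=1: INC 1 -> ACC=3
Event 12 (EXEC): [IRQ0] PC=2: IRET -> resume MAIN at PC=5 (depth now 0)
Event 13 (EXEC): [MAIN] PC=5: INC 4 -> ACC=7
Event 14 (EXEC): [MAIN] PC=6: NOP
Event 15 (EXEC): [MAIN] PC=7: HALT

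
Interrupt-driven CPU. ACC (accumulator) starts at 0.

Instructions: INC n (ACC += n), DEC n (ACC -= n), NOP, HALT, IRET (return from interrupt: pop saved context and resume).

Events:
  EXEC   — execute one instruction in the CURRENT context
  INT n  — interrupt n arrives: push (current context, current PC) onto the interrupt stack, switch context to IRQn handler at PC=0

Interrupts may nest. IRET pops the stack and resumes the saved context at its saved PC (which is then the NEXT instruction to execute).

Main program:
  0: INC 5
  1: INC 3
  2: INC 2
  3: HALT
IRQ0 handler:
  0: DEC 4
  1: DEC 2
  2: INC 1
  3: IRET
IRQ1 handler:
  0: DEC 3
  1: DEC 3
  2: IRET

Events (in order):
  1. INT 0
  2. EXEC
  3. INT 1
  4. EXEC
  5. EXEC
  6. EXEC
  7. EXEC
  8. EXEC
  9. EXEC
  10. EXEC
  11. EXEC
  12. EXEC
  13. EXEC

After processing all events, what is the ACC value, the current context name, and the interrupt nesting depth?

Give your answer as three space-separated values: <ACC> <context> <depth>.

Event 1 (INT 0): INT 0 arrives: push (MAIN, PC=0), enter IRQ0 at PC=0 (depth now 1)
Event 2 (EXEC): [IRQ0] PC=0: DEC 4 -> ACC=-4
Event 3 (INT 1): INT 1 arrives: push (IRQ0, PC=1), enter IRQ1 at PC=0 (depth now 2)
Event 4 (EXEC): [IRQ1] PC=0: DEC 3 -> ACC=-7
Event 5 (EXEC): [IRQ1] PC=1: DEC 3 -> ACC=-10
Event 6 (EXEC): [IRQ1] PC=2: IRET -> resume IRQ0 at PC=1 (depth now 1)
Event 7 (EXEC): [IRQ0] PC=1: DEC 2 -> ACC=-12
Event 8 (EXEC): [IRQ0] PC=2: INC 1 -> ACC=-11
Event 9 (EXEC): [IRQ0] PC=3: IRET -> resume MAIN at PC=0 (depth now 0)
Event 10 (EXEC): [MAIN] PC=0: INC 5 -> ACC=-6
Event 11 (EXEC): [MAIN] PC=1: INC 3 -> ACC=-3
Event 12 (EXEC): [MAIN] PC=2: INC 2 -> ACC=-1
Event 13 (EXEC): [MAIN] PC=3: HALT

Answer: -1 MAIN 0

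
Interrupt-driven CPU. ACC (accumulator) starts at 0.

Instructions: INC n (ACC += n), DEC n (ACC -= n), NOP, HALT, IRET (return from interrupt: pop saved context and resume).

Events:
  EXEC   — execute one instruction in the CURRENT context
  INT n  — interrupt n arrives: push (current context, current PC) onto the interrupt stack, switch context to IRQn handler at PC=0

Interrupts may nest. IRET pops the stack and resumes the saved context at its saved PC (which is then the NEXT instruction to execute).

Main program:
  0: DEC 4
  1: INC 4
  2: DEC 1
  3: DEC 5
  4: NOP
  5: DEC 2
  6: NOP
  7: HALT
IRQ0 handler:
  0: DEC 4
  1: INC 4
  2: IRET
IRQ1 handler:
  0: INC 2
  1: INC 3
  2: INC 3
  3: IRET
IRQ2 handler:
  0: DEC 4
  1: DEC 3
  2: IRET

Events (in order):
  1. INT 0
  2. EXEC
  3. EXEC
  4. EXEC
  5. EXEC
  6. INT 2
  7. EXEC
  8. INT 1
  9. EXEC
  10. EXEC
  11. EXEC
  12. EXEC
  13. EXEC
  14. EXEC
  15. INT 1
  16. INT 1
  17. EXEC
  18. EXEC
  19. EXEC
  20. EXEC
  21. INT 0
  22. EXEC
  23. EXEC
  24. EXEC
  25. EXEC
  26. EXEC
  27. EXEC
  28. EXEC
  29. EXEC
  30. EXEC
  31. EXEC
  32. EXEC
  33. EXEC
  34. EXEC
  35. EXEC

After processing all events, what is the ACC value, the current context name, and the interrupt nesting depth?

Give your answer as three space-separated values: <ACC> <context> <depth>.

Event 1 (INT 0): INT 0 arrives: push (MAIN, PC=0), enter IRQ0 at PC=0 (depth now 1)
Event 2 (EXEC): [IRQ0] PC=0: DEC 4 -> ACC=-4
Event 3 (EXEC): [IRQ0] PC=1: INC 4 -> ACC=0
Event 4 (EXEC): [IRQ0] PC=2: IRET -> resume MAIN at PC=0 (depth now 0)
Event 5 (EXEC): [MAIN] PC=0: DEC 4 -> ACC=-4
Event 6 (INT 2): INT 2 arrives: push (MAIN, PC=1), enter IRQ2 at PC=0 (depth now 1)
Event 7 (EXEC): [IRQ2] PC=0: DEC 4 -> ACC=-8
Event 8 (INT 1): INT 1 arrives: push (IRQ2, PC=1), enter IRQ1 at PC=0 (depth now 2)
Event 9 (EXEC): [IRQ1] PC=0: INC 2 -> ACC=-6
Event 10 (EXEC): [IRQ1] PC=1: INC 3 -> ACC=-3
Event 11 (EXEC): [IRQ1] PC=2: INC 3 -> ACC=0
Event 12 (EXEC): [IRQ1] PC=3: IRET -> resume IRQ2 at PC=1 (depth now 1)
Event 13 (EXEC): [IRQ2] PC=1: DEC 3 -> ACC=-3
Event 14 (EXEC): [IRQ2] PC=2: IRET -> resume MAIN at PC=1 (depth now 0)
Event 15 (INT 1): INT 1 arrives: push (MAIN, PC=1), enter IRQ1 at PC=0 (depth now 1)
Event 16 (INT 1): INT 1 arrives: push (IRQ1, PC=0), enter IRQ1 at PC=0 (depth now 2)
Event 17 (EXEC): [IRQ1] PC=0: INC 2 -> ACC=-1
Event 18 (EXEC): [IRQ1] PC=1: INC 3 -> ACC=2
Event 19 (EXEC): [IRQ1] PC=2: INC 3 -> ACC=5
Event 20 (EXEC): [IRQ1] PC=3: IRET -> resume IRQ1 at PC=0 (depth now 1)
Event 21 (INT 0): INT 0 arrives: push (IRQ1, PC=0), enter IRQ0 at PC=0 (depth now 2)
Event 22 (EXEC): [IRQ0] PC=0: DEC 4 -> ACC=1
Event 23 (EXEC): [IRQ0] PC=1: INC 4 -> ACC=5
Event 24 (EXEC): [IRQ0] PC=2: IRET -> resume IRQ1 at PC=0 (depth now 1)
Event 25 (EXEC): [IRQ1] PC=0: INC 2 -> ACC=7
Event 26 (EXEC): [IRQ1] PC=1: INC 3 -> ACC=10
Event 27 (EXEC): [IRQ1] PC=2: INC 3 -> ACC=13
Event 28 (EXEC): [IRQ1] PC=3: IRET -> resume MAIN at PC=1 (depth now 0)
Event 29 (EXEC): [MAIN] PC=1: INC 4 -> ACC=17
Event 30 (EXEC): [MAIN] PC=2: DEC 1 -> ACC=16
Event 31 (EXEC): [MAIN] PC=3: DEC 5 -> ACC=11
Event 32 (EXEC): [MAIN] PC=4: NOP
Event 33 (EXEC): [MAIN] PC=5: DEC 2 -> ACC=9
Event 34 (EXEC): [MAIN] PC=6: NOP
Event 35 (EXEC): [MAIN] PC=7: HALT

Answer: 9 MAIN 0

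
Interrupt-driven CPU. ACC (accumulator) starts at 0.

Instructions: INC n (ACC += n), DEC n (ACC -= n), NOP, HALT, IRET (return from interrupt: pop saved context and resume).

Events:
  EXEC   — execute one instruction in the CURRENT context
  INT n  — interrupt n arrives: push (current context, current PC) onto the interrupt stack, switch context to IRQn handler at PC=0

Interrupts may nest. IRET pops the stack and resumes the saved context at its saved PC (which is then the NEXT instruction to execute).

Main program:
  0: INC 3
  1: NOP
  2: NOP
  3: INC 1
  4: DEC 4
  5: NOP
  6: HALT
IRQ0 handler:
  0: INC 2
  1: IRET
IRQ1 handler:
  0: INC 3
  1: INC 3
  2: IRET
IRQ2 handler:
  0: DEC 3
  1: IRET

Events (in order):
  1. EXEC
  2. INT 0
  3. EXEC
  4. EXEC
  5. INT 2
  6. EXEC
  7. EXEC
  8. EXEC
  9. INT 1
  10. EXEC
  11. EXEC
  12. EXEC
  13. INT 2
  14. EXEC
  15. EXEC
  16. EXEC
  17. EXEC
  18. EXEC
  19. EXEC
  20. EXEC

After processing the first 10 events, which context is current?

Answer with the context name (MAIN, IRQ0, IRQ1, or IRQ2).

Event 1 (EXEC): [MAIN] PC=0: INC 3 -> ACC=3
Event 2 (INT 0): INT 0 arrives: push (MAIN, PC=1), enter IRQ0 at PC=0 (depth now 1)
Event 3 (EXEC): [IRQ0] PC=0: INC 2 -> ACC=5
Event 4 (EXEC): [IRQ0] PC=1: IRET -> resume MAIN at PC=1 (depth now 0)
Event 5 (INT 2): INT 2 arrives: push (MAIN, PC=1), enter IRQ2 at PC=0 (depth now 1)
Event 6 (EXEC): [IRQ2] PC=0: DEC 3 -> ACC=2
Event 7 (EXEC): [IRQ2] PC=1: IRET -> resume MAIN at PC=1 (depth now 0)
Event 8 (EXEC): [MAIN] PC=1: NOP
Event 9 (INT 1): INT 1 arrives: push (MAIN, PC=2), enter IRQ1 at PC=0 (depth now 1)
Event 10 (EXEC): [IRQ1] PC=0: INC 3 -> ACC=5

Answer: IRQ1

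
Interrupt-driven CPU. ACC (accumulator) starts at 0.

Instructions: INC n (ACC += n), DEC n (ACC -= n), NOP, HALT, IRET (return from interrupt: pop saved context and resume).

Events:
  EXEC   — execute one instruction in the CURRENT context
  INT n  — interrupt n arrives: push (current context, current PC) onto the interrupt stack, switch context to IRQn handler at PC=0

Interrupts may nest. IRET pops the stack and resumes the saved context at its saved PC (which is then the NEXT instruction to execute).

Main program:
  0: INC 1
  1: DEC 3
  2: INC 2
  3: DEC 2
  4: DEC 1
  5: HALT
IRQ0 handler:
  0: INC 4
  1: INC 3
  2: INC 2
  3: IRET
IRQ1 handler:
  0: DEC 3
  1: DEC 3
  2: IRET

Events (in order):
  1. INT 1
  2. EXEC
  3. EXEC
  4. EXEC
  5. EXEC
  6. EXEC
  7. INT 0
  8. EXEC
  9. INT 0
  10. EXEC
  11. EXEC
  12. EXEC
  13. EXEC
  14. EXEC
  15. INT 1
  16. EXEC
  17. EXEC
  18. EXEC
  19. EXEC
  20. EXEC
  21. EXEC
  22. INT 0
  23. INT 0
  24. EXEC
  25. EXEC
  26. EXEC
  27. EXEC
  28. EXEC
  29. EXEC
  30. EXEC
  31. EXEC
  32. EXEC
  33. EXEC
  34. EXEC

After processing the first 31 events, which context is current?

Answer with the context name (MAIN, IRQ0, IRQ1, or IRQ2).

Answer: MAIN

Derivation:
Event 1 (INT 1): INT 1 arrives: push (MAIN, PC=0), enter IRQ1 at PC=0 (depth now 1)
Event 2 (EXEC): [IRQ1] PC=0: DEC 3 -> ACC=-3
Event 3 (EXEC): [IRQ1] PC=1: DEC 3 -> ACC=-6
Event 4 (EXEC): [IRQ1] PC=2: IRET -> resume MAIN at PC=0 (depth now 0)
Event 5 (EXEC): [MAIN] PC=0: INC 1 -> ACC=-5
Event 6 (EXEC): [MAIN] PC=1: DEC 3 -> ACC=-8
Event 7 (INT 0): INT 0 arrives: push (MAIN, PC=2), enter IRQ0 at PC=0 (depth now 1)
Event 8 (EXEC): [IRQ0] PC=0: INC 4 -> ACC=-4
Event 9 (INT 0): INT 0 arrives: push (IRQ0, PC=1), enter IRQ0 at PC=0 (depth now 2)
Event 10 (EXEC): [IRQ0] PC=0: INC 4 -> ACC=0
Event 11 (EXEC): [IRQ0] PC=1: INC 3 -> ACC=3
Event 12 (EXEC): [IRQ0] PC=2: INC 2 -> ACC=5
Event 13 (EXEC): [IRQ0] PC=3: IRET -> resume IRQ0 at PC=1 (depth now 1)
Event 14 (EXEC): [IRQ0] PC=1: INC 3 -> ACC=8
Event 15 (INT 1): INT 1 arrives: push (IRQ0, PC=2), enter IRQ1 at PC=0 (depth now 2)
Event 16 (EXEC): [IRQ1] PC=0: DEC 3 -> ACC=5
Event 17 (EXEC): [IRQ1] PC=1: DEC 3 -> ACC=2
Event 18 (EXEC): [IRQ1] PC=2: IRET -> resume IRQ0 at PC=2 (depth now 1)
Event 19 (EXEC): [IRQ0] PC=2: INC 2 -> ACC=4
Event 20 (EXEC): [IRQ0] PC=3: IRET -> resume MAIN at PC=2 (depth now 0)
Event 21 (EXEC): [MAIN] PC=2: INC 2 -> ACC=6
Event 22 (INT 0): INT 0 arrives: push (MAIN, PC=3), enter IRQ0 at PC=0 (depth now 1)
Event 23 (INT 0): INT 0 arrives: push (IRQ0, PC=0), enter IRQ0 at PC=0 (depth now 2)
Event 24 (EXEC): [IRQ0] PC=0: INC 4 -> ACC=10
Event 25 (EXEC): [IRQ0] PC=1: INC 3 -> ACC=13
Event 26 (EXEC): [IRQ0] PC=2: INC 2 -> ACC=15
Event 27 (EXEC): [IRQ0] PC=3: IRET -> resume IRQ0 at PC=0 (depth now 1)
Event 28 (EXEC): [IRQ0] PC=0: INC 4 -> ACC=19
Event 29 (EXEC): [IRQ0] PC=1: INC 3 -> ACC=22
Event 30 (EXEC): [IRQ0] PC=2: INC 2 -> ACC=24
Event 31 (EXEC): [IRQ0] PC=3: IRET -> resume MAIN at PC=3 (depth now 0)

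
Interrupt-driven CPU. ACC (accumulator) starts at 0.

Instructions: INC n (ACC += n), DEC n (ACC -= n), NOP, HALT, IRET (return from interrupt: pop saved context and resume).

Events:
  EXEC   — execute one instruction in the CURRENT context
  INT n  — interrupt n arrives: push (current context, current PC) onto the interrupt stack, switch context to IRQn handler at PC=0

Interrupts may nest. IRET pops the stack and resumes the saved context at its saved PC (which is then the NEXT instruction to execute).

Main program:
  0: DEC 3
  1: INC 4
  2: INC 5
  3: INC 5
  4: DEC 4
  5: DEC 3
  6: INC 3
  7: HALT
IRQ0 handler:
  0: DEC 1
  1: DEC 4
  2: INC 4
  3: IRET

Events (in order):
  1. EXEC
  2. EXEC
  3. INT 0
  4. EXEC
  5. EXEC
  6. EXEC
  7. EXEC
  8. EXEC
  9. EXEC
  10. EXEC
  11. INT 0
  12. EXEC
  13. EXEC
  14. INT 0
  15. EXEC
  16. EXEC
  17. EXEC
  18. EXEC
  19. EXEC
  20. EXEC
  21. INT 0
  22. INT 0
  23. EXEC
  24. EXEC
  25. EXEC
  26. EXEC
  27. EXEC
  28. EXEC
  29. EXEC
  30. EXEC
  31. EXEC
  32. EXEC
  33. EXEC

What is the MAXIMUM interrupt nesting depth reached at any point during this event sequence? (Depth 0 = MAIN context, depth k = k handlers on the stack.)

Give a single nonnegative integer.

Answer: 2

Derivation:
Event 1 (EXEC): [MAIN] PC=0: DEC 3 -> ACC=-3 [depth=0]
Event 2 (EXEC): [MAIN] PC=1: INC 4 -> ACC=1 [depth=0]
Event 3 (INT 0): INT 0 arrives: push (MAIN, PC=2), enter IRQ0 at PC=0 (depth now 1) [depth=1]
Event 4 (EXEC): [IRQ0] PC=0: DEC 1 -> ACC=0 [depth=1]
Event 5 (EXEC): [IRQ0] PC=1: DEC 4 -> ACC=-4 [depth=1]
Event 6 (EXEC): [IRQ0] PC=2: INC 4 -> ACC=0 [depth=1]
Event 7 (EXEC): [IRQ0] PC=3: IRET -> resume MAIN at PC=2 (depth now 0) [depth=0]
Event 8 (EXEC): [MAIN] PC=2: INC 5 -> ACC=5 [depth=0]
Event 9 (EXEC): [MAIN] PC=3: INC 5 -> ACC=10 [depth=0]
Event 10 (EXEC): [MAIN] PC=4: DEC 4 -> ACC=6 [depth=0]
Event 11 (INT 0): INT 0 arrives: push (MAIN, PC=5), enter IRQ0 at PC=0 (depth now 1) [depth=1]
Event 12 (EXEC): [IRQ0] PC=0: DEC 1 -> ACC=5 [depth=1]
Event 13 (EXEC): [IRQ0] PC=1: DEC 4 -> ACC=1 [depth=1]
Event 14 (INT 0): INT 0 arrives: push (IRQ0, PC=2), enter IRQ0 at PC=0 (depth now 2) [depth=2]
Event 15 (EXEC): [IRQ0] PC=0: DEC 1 -> ACC=0 [depth=2]
Event 16 (EXEC): [IRQ0] PC=1: DEC 4 -> ACC=-4 [depth=2]
Event 17 (EXEC): [IRQ0] PC=2: INC 4 -> ACC=0 [depth=2]
Event 18 (EXEC): [IRQ0] PC=3: IRET -> resume IRQ0 at PC=2 (depth now 1) [depth=1]
Event 19 (EXEC): [IRQ0] PC=2: INC 4 -> ACC=4 [depth=1]
Event 20 (EXEC): [IRQ0] PC=3: IRET -> resume MAIN at PC=5 (depth now 0) [depth=0]
Event 21 (INT 0): INT 0 arrives: push (MAIN, PC=5), enter IRQ0 at PC=0 (depth now 1) [depth=1]
Event 22 (INT 0): INT 0 arrives: push (IRQ0, PC=0), enter IRQ0 at PC=0 (depth now 2) [depth=2]
Event 23 (EXEC): [IRQ0] PC=0: DEC 1 -> ACC=3 [depth=2]
Event 24 (EXEC): [IRQ0] PC=1: DEC 4 -> ACC=-1 [depth=2]
Event 25 (EXEC): [IRQ0] PC=2: INC 4 -> ACC=3 [depth=2]
Event 26 (EXEC): [IRQ0] PC=3: IRET -> resume IRQ0 at PC=0 (depth now 1) [depth=1]
Event 27 (EXEC): [IRQ0] PC=0: DEC 1 -> ACC=2 [depth=1]
Event 28 (EXEC): [IRQ0] PC=1: DEC 4 -> ACC=-2 [depth=1]
Event 29 (EXEC): [IRQ0] PC=2: INC 4 -> ACC=2 [depth=1]
Event 30 (EXEC): [IRQ0] PC=3: IRET -> resume MAIN at PC=5 (depth now 0) [depth=0]
Event 31 (EXEC): [MAIN] PC=5: DEC 3 -> ACC=-1 [depth=0]
Event 32 (EXEC): [MAIN] PC=6: INC 3 -> ACC=2 [depth=0]
Event 33 (EXEC): [MAIN] PC=7: HALT [depth=0]
Max depth observed: 2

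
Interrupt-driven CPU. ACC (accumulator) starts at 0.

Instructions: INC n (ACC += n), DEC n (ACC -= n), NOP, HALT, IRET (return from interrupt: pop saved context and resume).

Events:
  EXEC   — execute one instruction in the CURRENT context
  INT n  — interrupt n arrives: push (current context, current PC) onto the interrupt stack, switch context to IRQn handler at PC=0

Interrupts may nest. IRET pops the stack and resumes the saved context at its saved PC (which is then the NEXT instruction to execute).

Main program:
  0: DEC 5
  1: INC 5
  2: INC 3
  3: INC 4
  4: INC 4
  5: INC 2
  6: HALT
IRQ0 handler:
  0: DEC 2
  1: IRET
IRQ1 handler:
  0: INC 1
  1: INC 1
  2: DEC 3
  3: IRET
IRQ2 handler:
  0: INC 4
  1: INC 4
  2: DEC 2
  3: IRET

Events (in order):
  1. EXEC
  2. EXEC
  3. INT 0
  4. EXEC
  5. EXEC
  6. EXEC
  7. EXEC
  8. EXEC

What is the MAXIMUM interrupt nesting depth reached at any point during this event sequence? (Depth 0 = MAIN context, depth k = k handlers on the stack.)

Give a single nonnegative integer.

Answer: 1

Derivation:
Event 1 (EXEC): [MAIN] PC=0: DEC 5 -> ACC=-5 [depth=0]
Event 2 (EXEC): [MAIN] PC=1: INC 5 -> ACC=0 [depth=0]
Event 3 (INT 0): INT 0 arrives: push (MAIN, PC=2), enter IRQ0 at PC=0 (depth now 1) [depth=1]
Event 4 (EXEC): [IRQ0] PC=0: DEC 2 -> ACC=-2 [depth=1]
Event 5 (EXEC): [IRQ0] PC=1: IRET -> resume MAIN at PC=2 (depth now 0) [depth=0]
Event 6 (EXEC): [MAIN] PC=2: INC 3 -> ACC=1 [depth=0]
Event 7 (EXEC): [MAIN] PC=3: INC 4 -> ACC=5 [depth=0]
Event 8 (EXEC): [MAIN] PC=4: INC 4 -> ACC=9 [depth=0]
Max depth observed: 1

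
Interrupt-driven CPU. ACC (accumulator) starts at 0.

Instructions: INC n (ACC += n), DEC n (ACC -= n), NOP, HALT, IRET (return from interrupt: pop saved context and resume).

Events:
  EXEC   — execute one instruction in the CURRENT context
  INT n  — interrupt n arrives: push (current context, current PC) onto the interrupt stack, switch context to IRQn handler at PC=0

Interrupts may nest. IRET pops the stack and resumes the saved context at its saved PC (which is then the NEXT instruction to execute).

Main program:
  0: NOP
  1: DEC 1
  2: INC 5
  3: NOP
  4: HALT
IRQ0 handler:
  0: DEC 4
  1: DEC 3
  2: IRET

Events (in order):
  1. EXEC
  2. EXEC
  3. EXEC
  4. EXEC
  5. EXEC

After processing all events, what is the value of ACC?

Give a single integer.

Answer: 4

Derivation:
Event 1 (EXEC): [MAIN] PC=0: NOP
Event 2 (EXEC): [MAIN] PC=1: DEC 1 -> ACC=-1
Event 3 (EXEC): [MAIN] PC=2: INC 5 -> ACC=4
Event 4 (EXEC): [MAIN] PC=3: NOP
Event 5 (EXEC): [MAIN] PC=4: HALT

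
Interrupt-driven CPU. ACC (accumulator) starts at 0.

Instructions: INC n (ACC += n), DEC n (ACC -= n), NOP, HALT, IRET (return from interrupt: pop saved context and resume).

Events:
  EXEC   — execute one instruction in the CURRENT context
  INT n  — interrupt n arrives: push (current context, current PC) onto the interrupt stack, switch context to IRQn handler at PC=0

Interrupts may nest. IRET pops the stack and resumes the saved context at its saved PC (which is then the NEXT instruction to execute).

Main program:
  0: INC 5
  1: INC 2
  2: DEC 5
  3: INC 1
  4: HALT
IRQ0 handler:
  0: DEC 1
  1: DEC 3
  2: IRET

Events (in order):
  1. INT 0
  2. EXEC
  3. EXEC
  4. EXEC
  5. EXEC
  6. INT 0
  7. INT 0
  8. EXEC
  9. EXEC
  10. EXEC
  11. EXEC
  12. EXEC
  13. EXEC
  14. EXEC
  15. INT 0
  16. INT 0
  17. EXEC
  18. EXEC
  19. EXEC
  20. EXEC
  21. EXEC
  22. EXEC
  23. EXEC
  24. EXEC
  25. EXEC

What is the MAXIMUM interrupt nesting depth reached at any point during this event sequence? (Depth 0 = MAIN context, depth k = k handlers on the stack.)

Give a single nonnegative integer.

Answer: 2

Derivation:
Event 1 (INT 0): INT 0 arrives: push (MAIN, PC=0), enter IRQ0 at PC=0 (depth now 1) [depth=1]
Event 2 (EXEC): [IRQ0] PC=0: DEC 1 -> ACC=-1 [depth=1]
Event 3 (EXEC): [IRQ0] PC=1: DEC 3 -> ACC=-4 [depth=1]
Event 4 (EXEC): [IRQ0] PC=2: IRET -> resume MAIN at PC=0 (depth now 0) [depth=0]
Event 5 (EXEC): [MAIN] PC=0: INC 5 -> ACC=1 [depth=0]
Event 6 (INT 0): INT 0 arrives: push (MAIN, PC=1), enter IRQ0 at PC=0 (depth now 1) [depth=1]
Event 7 (INT 0): INT 0 arrives: push (IRQ0, PC=0), enter IRQ0 at PC=0 (depth now 2) [depth=2]
Event 8 (EXEC): [IRQ0] PC=0: DEC 1 -> ACC=0 [depth=2]
Event 9 (EXEC): [IRQ0] PC=1: DEC 3 -> ACC=-3 [depth=2]
Event 10 (EXEC): [IRQ0] PC=2: IRET -> resume IRQ0 at PC=0 (depth now 1) [depth=1]
Event 11 (EXEC): [IRQ0] PC=0: DEC 1 -> ACC=-4 [depth=1]
Event 12 (EXEC): [IRQ0] PC=1: DEC 3 -> ACC=-7 [depth=1]
Event 13 (EXEC): [IRQ0] PC=2: IRET -> resume MAIN at PC=1 (depth now 0) [depth=0]
Event 14 (EXEC): [MAIN] PC=1: INC 2 -> ACC=-5 [depth=0]
Event 15 (INT 0): INT 0 arrives: push (MAIN, PC=2), enter IRQ0 at PC=0 (depth now 1) [depth=1]
Event 16 (INT 0): INT 0 arrives: push (IRQ0, PC=0), enter IRQ0 at PC=0 (depth now 2) [depth=2]
Event 17 (EXEC): [IRQ0] PC=0: DEC 1 -> ACC=-6 [depth=2]
Event 18 (EXEC): [IRQ0] PC=1: DEC 3 -> ACC=-9 [depth=2]
Event 19 (EXEC): [IRQ0] PC=2: IRET -> resume IRQ0 at PC=0 (depth now 1) [depth=1]
Event 20 (EXEC): [IRQ0] PC=0: DEC 1 -> ACC=-10 [depth=1]
Event 21 (EXEC): [IRQ0] PC=1: DEC 3 -> ACC=-13 [depth=1]
Event 22 (EXEC): [IRQ0] PC=2: IRET -> resume MAIN at PC=2 (depth now 0) [depth=0]
Event 23 (EXEC): [MAIN] PC=2: DEC 5 -> ACC=-18 [depth=0]
Event 24 (EXEC): [MAIN] PC=3: INC 1 -> ACC=-17 [depth=0]
Event 25 (EXEC): [MAIN] PC=4: HALT [depth=0]
Max depth observed: 2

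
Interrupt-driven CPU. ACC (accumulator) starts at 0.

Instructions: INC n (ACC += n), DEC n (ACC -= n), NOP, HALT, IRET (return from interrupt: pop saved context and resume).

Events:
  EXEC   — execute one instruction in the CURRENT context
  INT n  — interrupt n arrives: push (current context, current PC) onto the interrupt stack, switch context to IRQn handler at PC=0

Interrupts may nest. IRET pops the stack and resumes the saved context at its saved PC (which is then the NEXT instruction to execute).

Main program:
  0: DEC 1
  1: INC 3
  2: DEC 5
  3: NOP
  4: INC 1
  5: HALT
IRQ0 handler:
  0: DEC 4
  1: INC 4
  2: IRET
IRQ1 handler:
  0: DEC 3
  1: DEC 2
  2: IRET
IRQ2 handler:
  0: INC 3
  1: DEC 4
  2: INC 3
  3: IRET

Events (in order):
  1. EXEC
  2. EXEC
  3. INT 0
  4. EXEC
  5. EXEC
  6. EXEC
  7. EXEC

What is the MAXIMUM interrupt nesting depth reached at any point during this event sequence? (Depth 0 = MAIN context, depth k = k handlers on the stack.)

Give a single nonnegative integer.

Event 1 (EXEC): [MAIN] PC=0: DEC 1 -> ACC=-1 [depth=0]
Event 2 (EXEC): [MAIN] PC=1: INC 3 -> ACC=2 [depth=0]
Event 3 (INT 0): INT 0 arrives: push (MAIN, PC=2), enter IRQ0 at PC=0 (depth now 1) [depth=1]
Event 4 (EXEC): [IRQ0] PC=0: DEC 4 -> ACC=-2 [depth=1]
Event 5 (EXEC): [IRQ0] PC=1: INC 4 -> ACC=2 [depth=1]
Event 6 (EXEC): [IRQ0] PC=2: IRET -> resume MAIN at PC=2 (depth now 0) [depth=0]
Event 7 (EXEC): [MAIN] PC=2: DEC 5 -> ACC=-3 [depth=0]
Max depth observed: 1

Answer: 1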